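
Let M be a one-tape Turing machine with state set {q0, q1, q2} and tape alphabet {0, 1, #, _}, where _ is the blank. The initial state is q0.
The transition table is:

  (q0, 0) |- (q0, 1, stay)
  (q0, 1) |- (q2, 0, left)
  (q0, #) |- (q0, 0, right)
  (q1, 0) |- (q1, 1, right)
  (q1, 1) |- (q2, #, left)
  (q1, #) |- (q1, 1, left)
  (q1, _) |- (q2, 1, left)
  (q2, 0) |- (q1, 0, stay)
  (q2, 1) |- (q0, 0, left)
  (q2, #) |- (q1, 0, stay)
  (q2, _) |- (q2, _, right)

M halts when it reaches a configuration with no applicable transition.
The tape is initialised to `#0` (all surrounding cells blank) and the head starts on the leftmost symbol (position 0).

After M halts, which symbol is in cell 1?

state=q0 head=0 tape=_[#]0_   (q0,#)→(q0,0,right)
state=q0 head=1 tape=_0[0]_   (q0,0)→(q0,1,stay)
state=q0 head=1 tape=_0[1]_   (q0,1)→(q2,0,left)
state=q2 head=0 tape=_[0]0_   (q2,0)→(q1,0,stay)
state=q1 head=0 tape=_[0]0_   (q1,0)→(q1,1,right)
state=q1 head=1 tape=_1[0]_   (q1,0)→(q1,1,right)
state=q1 head=2 tape=_11[_]   (q1,_)→(q2,1,left)
state=q2 head=1 tape=_1[1]1   (q2,1)→(q0,0,left)
state=q0 head=0 tape=_[1]01   (q0,1)→(q2,0,left)
state=q2 head=-1 tape=[_]001   (q2,_)→(q2,_,right)
state=q2 head=0 tape=_[0]01   (q2,0)→(q1,0,stay)
state=q1 head=0 tape=_[0]01   (q1,0)→(q1,1,right)
state=q1 head=1 tape=_1[0]1   (q1,0)→(q1,1,right)
state=q1 head=2 tape=_11[1]   (q1,1)→(q2,#,left)
state=q2 head=1 tape=_1[1]#   (q2,1)→(q0,0,left)
state=q0 head=0 tape=_[1]0#   (q0,1)→(q2,0,left)
state=q2 head=-1 tape=[_]00#   (q2,_)→(q2,_,right)
state=q2 head=0 tape=_[0]0#   (q2,0)→(q1,0,stay)
state=q1 head=0 tape=_[0]0#   (q1,0)→(q1,1,right)
state=q1 head=1 tape=_1[0]#   (q1,0)→(q1,1,right)
state=q1 head=2 tape=_11[#]   (q1,#)→(q1,1,left)
state=q1 head=1 tape=_1[1]1   (q1,1)→(q2,#,left)
state=q2 head=0 tape=_[1]#1   (q2,1)→(q0,0,left)
state=q0 head=-1 tape=[_]0#1
Cell 1 holds # when M halts.

#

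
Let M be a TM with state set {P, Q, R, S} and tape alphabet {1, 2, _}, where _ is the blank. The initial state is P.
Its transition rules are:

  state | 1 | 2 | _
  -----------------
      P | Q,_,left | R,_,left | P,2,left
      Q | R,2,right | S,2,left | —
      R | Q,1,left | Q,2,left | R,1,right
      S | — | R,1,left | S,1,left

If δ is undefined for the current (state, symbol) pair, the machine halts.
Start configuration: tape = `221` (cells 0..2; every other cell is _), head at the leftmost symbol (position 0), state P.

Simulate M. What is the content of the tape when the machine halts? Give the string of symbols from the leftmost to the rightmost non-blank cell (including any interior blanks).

P | _[2]21   read 2 → write _, move left, go to R
R | [_]_21   read _ → write 1, move right, go to R
R | 1[_]21   read _ → write 1, move right, go to R
R | 11[2]1   read 2 → write 2, move left, go to Q
Q | 1[1]21   read 1 → write 2, move right, go to R
R | 12[2]1   read 2 → write 2, move left, go to Q
Q | 1[2]21   read 2 → write 2, move left, go to S
S | [1]221
The non-blank tape span at halt is 1221.

1221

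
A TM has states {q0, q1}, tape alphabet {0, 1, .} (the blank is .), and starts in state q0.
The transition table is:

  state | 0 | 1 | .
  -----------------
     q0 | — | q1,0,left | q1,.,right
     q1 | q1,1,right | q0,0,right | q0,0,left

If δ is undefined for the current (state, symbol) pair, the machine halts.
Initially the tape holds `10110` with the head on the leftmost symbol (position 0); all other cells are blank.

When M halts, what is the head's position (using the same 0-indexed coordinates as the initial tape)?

4

q0 | ..[1]0110.   read 1 → write 0, move left, go to q1
q1 | .[.]00110.   read . → write 0, move left, go to q0
q0 | [.]000110.   read . → write ., move right, go to q1
q1 | .[0]00110.   read 0 → write 1, move right, go to q1
q1 | .1[0]0110.   read 0 → write 1, move right, go to q1
q1 | .11[0]110.   read 0 → write 1, move right, go to q1
q1 | .111[1]10.   read 1 → write 0, move right, go to q0
q0 | .1110[1]0.   read 1 → write 0, move left, go to q1
q1 | .111[0]00.   read 0 → write 1, move right, go to q1
q1 | .1111[0]0.   read 0 → write 1, move right, go to q1
q1 | .11111[0].   read 0 → write 1, move right, go to q1
q1 | .111111[.]   read . → write 0, move left, go to q0
q0 | .11111[1]0   read 1 → write 0, move left, go to q1
q1 | .1111[1]00   read 1 → write 0, move right, go to q0
q0 | .11110[0]0
At halt the head is at cell 4.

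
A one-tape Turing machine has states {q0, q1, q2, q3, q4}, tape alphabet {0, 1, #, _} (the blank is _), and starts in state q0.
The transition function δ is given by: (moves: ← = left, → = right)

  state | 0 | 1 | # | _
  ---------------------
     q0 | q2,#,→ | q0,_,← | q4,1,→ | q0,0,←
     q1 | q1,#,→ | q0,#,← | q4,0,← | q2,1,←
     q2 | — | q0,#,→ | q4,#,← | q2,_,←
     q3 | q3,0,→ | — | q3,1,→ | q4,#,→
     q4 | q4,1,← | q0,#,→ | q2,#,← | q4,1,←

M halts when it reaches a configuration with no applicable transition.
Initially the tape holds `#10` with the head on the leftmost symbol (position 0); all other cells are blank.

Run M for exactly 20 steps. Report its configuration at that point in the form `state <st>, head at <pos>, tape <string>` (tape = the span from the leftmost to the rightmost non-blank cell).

q0 | [#]10_   read # → write 1, move →, go to q4
q4 | 1[1]0_   read 1 → write #, move →, go to q0
q0 | 1#[0]_   read 0 → write #, move →, go to q2
q2 | 1##[_]   read _ → write _, move ←, go to q2
q2 | 1#[#]_   read # → write #, move ←, go to q4
q4 | 1[#]#_   read # → write #, move ←, go to q2
q2 | [1]##_   read 1 → write #, move →, go to q0
q0 | #[#]#_   read # → write 1, move →, go to q4
q4 | #1[#]_   read # → write #, move ←, go to q2
q2 | #[1]#_   read 1 → write #, move →, go to q0
q0 | ##[#]_   read # → write 1, move →, go to q4
q4 | ##1[_]   read _ → write 1, move ←, go to q4
q4 | ##[1]1   read 1 → write #, move →, go to q0
q0 | ###[1]   read 1 → write _, move ←, go to q0
q0 | ##[#]_   read # → write 1, move →, go to q4
q4 | ##1[_]   read _ → write 1, move ←, go to q4
q4 | ##[1]1   read 1 → write #, move →, go to q0
q0 | ###[1]   read 1 → write _, move ←, go to q0
q0 | ##[#]_   read # → write 1, move →, go to q4
q4 | ##1[_]   read _ → write 1, move ←, go to q4
q4 | ##[1]1
After 20 steps: state q4, head at 2, tape ##11.

state q4, head at 2, tape ##11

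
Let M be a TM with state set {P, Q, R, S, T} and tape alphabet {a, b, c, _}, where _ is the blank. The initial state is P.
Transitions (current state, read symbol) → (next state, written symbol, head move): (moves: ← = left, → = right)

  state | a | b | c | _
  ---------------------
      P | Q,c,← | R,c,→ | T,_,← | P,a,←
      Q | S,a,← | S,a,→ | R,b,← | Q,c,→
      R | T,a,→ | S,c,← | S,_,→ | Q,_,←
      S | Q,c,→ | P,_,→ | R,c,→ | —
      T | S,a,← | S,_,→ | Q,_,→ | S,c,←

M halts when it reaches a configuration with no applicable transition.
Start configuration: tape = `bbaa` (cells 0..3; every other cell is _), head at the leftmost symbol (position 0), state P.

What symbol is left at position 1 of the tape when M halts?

state=P head=0 tape=[b]baa__   (P,b)→(R,c,→)
state=R head=1 tape=c[b]aa__   (R,b)→(S,c,←)
state=S head=0 tape=[c]caa__   (S,c)→(R,c,→)
state=R head=1 tape=c[c]aa__   (R,c)→(S,_,→)
state=S head=2 tape=c_[a]a__   (S,a)→(Q,c,→)
state=Q head=3 tape=c_c[a]__   (Q,a)→(S,a,←)
state=S head=2 tape=c_[c]a__   (S,c)→(R,c,→)
state=R head=3 tape=c_c[a]__   (R,a)→(T,a,→)
state=T head=4 tape=c_ca[_]_   (T,_)→(S,c,←)
state=S head=3 tape=c_c[a]c_   (S,a)→(Q,c,→)
state=Q head=4 tape=c_cc[c]_   (Q,c)→(R,b,←)
state=R head=3 tape=c_c[c]b_   (R,c)→(S,_,→)
state=S head=4 tape=c_c_[b]_   (S,b)→(P,_,→)
state=P head=5 tape=c_c__[_]   (P,_)→(P,a,←)
state=P head=4 tape=c_c_[_]a   (P,_)→(P,a,←)
state=P head=3 tape=c_c[_]aa   (P,_)→(P,a,←)
state=P head=2 tape=c_[c]aaa   (P,c)→(T,_,←)
state=T head=1 tape=c[_]_aaa   (T,_)→(S,c,←)
state=S head=0 tape=[c]c_aaa   (S,c)→(R,c,→)
state=R head=1 tape=c[c]_aaa   (R,c)→(S,_,→)
state=S head=2 tape=c_[_]aaa
Cell 1 holds _ when M halts.

_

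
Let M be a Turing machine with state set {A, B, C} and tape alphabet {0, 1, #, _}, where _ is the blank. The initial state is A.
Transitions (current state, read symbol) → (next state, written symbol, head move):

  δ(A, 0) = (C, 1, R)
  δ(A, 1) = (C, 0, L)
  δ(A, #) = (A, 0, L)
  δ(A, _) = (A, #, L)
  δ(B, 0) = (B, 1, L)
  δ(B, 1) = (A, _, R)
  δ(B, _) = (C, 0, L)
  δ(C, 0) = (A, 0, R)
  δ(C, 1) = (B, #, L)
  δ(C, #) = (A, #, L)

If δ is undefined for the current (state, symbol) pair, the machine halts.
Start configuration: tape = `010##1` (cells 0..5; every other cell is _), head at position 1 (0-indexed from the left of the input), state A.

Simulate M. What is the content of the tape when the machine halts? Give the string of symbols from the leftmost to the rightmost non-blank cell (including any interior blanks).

A | 0[1]0##1_   read 1 → write 0, move L, go to C
C | [0]00##1_   read 0 → write 0, move R, go to A
A | 0[0]0##1_   read 0 → write 1, move R, go to C
C | 01[0]##1_   read 0 → write 0, move R, go to A
A | 010[#]#1_   read # → write 0, move L, go to A
A | 01[0]0#1_   read 0 → write 1, move R, go to C
C | 011[0]#1_   read 0 → write 0, move R, go to A
A | 0110[#]1_   read # → write 0, move L, go to A
A | 011[0]01_   read 0 → write 1, move R, go to C
C | 0111[0]1_   read 0 → write 0, move R, go to A
A | 01110[1]_   read 1 → write 0, move L, go to C
C | 0111[0]0_   read 0 → write 0, move R, go to A
A | 01110[0]_   read 0 → write 1, move R, go to C
C | 011101[_]
The non-blank tape span at halt is 011101.

011101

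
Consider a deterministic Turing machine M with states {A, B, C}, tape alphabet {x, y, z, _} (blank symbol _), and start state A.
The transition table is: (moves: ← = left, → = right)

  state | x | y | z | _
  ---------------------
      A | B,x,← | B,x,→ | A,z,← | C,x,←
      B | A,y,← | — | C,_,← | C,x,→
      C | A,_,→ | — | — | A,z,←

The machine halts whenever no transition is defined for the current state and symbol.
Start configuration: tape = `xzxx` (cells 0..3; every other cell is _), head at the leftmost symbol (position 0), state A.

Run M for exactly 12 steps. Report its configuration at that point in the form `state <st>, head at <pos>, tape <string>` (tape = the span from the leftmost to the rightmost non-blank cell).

state A, head at 0, tape xzxx

A | _[x]zxx   read x → write x, move ←, go to B
B | [_]xzxx   read _ → write x, move →, go to C
C | x[x]zxx   read x → write _, move →, go to A
A | x_[z]xx   read z → write z, move ←, go to A
A | x[_]zxx   read _ → write x, move ←, go to C
C | [x]xzxx   read x → write _, move →, go to A
A | _[x]zxx   read x → write x, move ←, go to B
B | [_]xzxx   read _ → write x, move →, go to C
C | x[x]zxx   read x → write _, move →, go to A
A | x_[z]xx   read z → write z, move ←, go to A
A | x[_]zxx   read _ → write x, move ←, go to C
C | [x]xzxx   read x → write _, move →, go to A
A | _[x]zxx
After 12 steps: state A, head at 0, tape xzxx.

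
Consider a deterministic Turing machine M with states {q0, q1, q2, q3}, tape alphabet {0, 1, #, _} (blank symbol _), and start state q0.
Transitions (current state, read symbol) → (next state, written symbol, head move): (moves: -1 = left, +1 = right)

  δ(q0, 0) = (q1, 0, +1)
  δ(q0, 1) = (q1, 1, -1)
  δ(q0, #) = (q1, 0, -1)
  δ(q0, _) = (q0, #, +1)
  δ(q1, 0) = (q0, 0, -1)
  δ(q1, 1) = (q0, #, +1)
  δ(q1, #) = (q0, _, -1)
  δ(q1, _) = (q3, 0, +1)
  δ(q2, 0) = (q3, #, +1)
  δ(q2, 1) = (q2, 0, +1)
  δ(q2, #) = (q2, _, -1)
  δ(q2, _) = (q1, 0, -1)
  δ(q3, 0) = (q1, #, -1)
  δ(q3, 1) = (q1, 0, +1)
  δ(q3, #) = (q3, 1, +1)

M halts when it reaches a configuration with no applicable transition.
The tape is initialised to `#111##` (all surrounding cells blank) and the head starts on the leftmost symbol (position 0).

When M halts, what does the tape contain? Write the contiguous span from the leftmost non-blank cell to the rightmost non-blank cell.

#0000001

q0 | __[#]111##_   read # → write 0, move -1, go to q1
q1 | _[_]0111##_   read _ → write 0, move +1, go to q3
q3 | _0[0]111##_   read 0 → write #, move -1, go to q1
q1 | _[0]#111##_   read 0 → write 0, move -1, go to q0
q0 | [_]0#111##_   read _ → write #, move +1, go to q0
q0 | #[0]#111##_   read 0 → write 0, move +1, go to q1
q1 | #0[#]111##_   read # → write _, move -1, go to q0
q0 | #[0]_111##_   read 0 → write 0, move +1, go to q1
q1 | #0[_]111##_   read _ → write 0, move +1, go to q3
q3 | #00[1]11##_   read 1 → write 0, move +1, go to q1
q1 | #000[1]1##_   read 1 → write #, move +1, go to q0
q0 | #000#[1]##_   read 1 → write 1, move -1, go to q1
q1 | #000[#]1##_   read # → write _, move -1, go to q0
q0 | #00[0]_1##_   read 0 → write 0, move +1, go to q1
q1 | #000[_]1##_   read _ → write 0, move +1, go to q3
q3 | #0000[1]##_   read 1 → write 0, move +1, go to q1
q1 | #00000[#]#_   read # → write _, move -1, go to q0
q0 | #0000[0]_#_   read 0 → write 0, move +1, go to q1
q1 | #00000[_]#_   read _ → write 0, move +1, go to q3
q3 | #000000[#]_   read # → write 1, move +1, go to q3
q3 | #0000001[_]
The non-blank tape span at halt is #0000001.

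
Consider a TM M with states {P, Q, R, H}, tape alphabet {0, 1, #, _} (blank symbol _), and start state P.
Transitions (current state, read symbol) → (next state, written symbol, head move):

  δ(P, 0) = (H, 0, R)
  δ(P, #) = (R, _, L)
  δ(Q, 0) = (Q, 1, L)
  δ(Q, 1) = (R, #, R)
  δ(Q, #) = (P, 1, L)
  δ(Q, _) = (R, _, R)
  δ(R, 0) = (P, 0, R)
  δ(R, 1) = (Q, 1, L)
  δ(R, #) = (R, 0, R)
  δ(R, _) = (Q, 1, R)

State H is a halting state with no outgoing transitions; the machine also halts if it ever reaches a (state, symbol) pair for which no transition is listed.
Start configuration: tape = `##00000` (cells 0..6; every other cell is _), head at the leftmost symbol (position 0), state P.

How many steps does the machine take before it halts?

6

state=P head=0 tape=_[#]#00000   (P,#)→(R,_,L)
state=R head=-1 tape=[_]_#00000   (R,_)→(Q,1,R)
state=Q head=0 tape=1[_]#00000   (Q,_)→(R,_,R)
state=R head=1 tape=1_[#]00000   (R,#)→(R,0,R)
state=R head=2 tape=1_0[0]0000   (R,0)→(P,0,R)
state=P head=3 tape=1_00[0]000   (P,0)→(H,0,R)
state=H head=4 tape=1_000[0]00
M halts after 6 transitions.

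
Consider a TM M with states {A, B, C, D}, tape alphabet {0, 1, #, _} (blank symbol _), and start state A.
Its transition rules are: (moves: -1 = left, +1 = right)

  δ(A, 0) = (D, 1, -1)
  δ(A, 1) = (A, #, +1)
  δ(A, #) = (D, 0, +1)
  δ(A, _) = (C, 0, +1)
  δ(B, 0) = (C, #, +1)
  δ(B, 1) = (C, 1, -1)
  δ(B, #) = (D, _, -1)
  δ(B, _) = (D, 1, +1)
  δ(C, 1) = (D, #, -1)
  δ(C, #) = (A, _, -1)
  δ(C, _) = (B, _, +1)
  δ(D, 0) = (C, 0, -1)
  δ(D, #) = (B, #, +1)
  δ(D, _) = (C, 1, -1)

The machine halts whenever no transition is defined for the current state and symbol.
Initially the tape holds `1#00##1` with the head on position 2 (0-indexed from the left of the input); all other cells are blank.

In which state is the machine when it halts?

C

state=A head=2 tape=_1#[0]0##1   (A,0)→(D,1,-1)
state=D head=1 tape=_1[#]10##1   (D,#)→(B,#,+1)
state=B head=2 tape=_1#[1]0##1   (B,1)→(C,1,-1)
state=C head=1 tape=_1[#]10##1   (C,#)→(A,_,-1)
state=A head=0 tape=_[1]_10##1   (A,1)→(A,#,+1)
state=A head=1 tape=_#[_]10##1   (A,_)→(C,0,+1)
state=C head=2 tape=_#0[1]0##1   (C,1)→(D,#,-1)
state=D head=1 tape=_#[0]#0##1   (D,0)→(C,0,-1)
state=C head=0 tape=_[#]0#0##1   (C,#)→(A,_,-1)
state=A head=-1 tape=[_]_0#0##1   (A,_)→(C,0,+1)
state=C head=0 tape=0[_]0#0##1   (C,_)→(B,_,+1)
state=B head=1 tape=0_[0]#0##1   (B,0)→(C,#,+1)
state=C head=2 tape=0_#[#]0##1   (C,#)→(A,_,-1)
state=A head=1 tape=0_[#]_0##1   (A,#)→(D,0,+1)
state=D head=2 tape=0_0[_]0##1   (D,_)→(C,1,-1)
state=C head=1 tape=0_[0]10##1
No transition is defined for (C, 0); M halts in state C.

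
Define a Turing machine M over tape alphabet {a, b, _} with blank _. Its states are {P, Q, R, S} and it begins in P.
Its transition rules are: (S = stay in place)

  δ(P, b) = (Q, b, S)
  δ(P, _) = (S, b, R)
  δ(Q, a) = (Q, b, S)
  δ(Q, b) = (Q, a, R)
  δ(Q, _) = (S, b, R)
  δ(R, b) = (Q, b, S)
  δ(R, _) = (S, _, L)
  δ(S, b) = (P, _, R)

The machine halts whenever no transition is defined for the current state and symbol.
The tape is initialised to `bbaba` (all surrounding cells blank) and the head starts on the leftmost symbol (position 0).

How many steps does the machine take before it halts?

9

state=P head=0 tape=[b]baba__   (P,b)→(Q,b,S)
state=Q head=0 tape=[b]baba__   (Q,b)→(Q,a,R)
state=Q head=1 tape=a[b]aba__   (Q,b)→(Q,a,R)
state=Q head=2 tape=aa[a]ba__   (Q,a)→(Q,b,S)
state=Q head=2 tape=aa[b]ba__   (Q,b)→(Q,a,R)
state=Q head=3 tape=aaa[b]a__   (Q,b)→(Q,a,R)
state=Q head=4 tape=aaaa[a]__   (Q,a)→(Q,b,S)
state=Q head=4 tape=aaaa[b]__   (Q,b)→(Q,a,R)
state=Q head=5 tape=aaaaa[_]_   (Q,_)→(S,b,R)
state=S head=6 tape=aaaaab[_]
M halts after 9 transitions.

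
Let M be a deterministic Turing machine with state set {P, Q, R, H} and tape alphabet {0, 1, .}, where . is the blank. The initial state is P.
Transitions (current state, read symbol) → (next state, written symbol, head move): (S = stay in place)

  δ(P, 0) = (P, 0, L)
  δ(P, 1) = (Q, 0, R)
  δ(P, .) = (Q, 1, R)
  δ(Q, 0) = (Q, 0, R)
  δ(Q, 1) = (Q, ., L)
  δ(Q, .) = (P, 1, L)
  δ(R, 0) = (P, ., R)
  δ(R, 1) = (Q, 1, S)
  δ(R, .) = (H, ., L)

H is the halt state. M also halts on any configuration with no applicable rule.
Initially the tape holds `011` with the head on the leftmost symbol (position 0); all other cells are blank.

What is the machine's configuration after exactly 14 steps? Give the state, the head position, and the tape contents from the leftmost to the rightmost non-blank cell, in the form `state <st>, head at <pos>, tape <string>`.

state P, head at -2, tape 0011

state=P head=0 tape=..[0]11   (P,0)→(P,0,L)
state=P head=-1 tape=.[.]011   (P,.)→(Q,1,R)
state=Q head=0 tape=.1[0]11   (Q,0)→(Q,0,R)
state=Q head=1 tape=.10[1]1   (Q,1)→(Q,.,L)
state=Q head=0 tape=.1[0].1   (Q,0)→(Q,0,R)
state=Q head=1 tape=.10[.]1   (Q,.)→(P,1,L)
state=P head=0 tape=.1[0]11   (P,0)→(P,0,L)
state=P head=-1 tape=.[1]011   (P,1)→(Q,0,R)
state=Q head=0 tape=.0[0]11   (Q,0)→(Q,0,R)
state=Q head=1 tape=.00[1]1   (Q,1)→(Q,.,L)
state=Q head=0 tape=.0[0].1   (Q,0)→(Q,0,R)
state=Q head=1 tape=.00[.]1   (Q,.)→(P,1,L)
state=P head=0 tape=.0[0]11   (P,0)→(P,0,L)
state=P head=-1 tape=.[0]011   (P,0)→(P,0,L)
state=P head=-2 tape=[.]0011
After 14 steps: state P, head at -2, tape 0011.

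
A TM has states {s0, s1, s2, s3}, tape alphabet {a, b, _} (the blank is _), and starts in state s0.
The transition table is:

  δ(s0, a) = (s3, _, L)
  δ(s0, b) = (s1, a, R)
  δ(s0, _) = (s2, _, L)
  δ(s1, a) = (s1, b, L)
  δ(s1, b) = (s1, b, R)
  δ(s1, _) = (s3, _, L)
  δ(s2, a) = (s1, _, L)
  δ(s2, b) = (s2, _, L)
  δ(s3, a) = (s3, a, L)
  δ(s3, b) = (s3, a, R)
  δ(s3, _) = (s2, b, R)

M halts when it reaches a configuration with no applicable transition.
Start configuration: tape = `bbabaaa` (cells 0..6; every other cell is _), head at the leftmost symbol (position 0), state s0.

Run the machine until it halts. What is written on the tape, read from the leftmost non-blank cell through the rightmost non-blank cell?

s0 | [b]babaaa__   read b → write a, move R, go to s1
s1 | a[b]abaaa__   read b → write b, move R, go to s1
s1 | ab[a]baaa__   read a → write b, move L, go to s1
s1 | a[b]bbaaa__   read b → write b, move R, go to s1
s1 | ab[b]baaa__   read b → write b, move R, go to s1
s1 | abb[b]aaa__   read b → write b, move R, go to s1
s1 | abbb[a]aa__   read a → write b, move L, go to s1
s1 | abb[b]baa__   read b → write b, move R, go to s1
s1 | abbb[b]aa__   read b → write b, move R, go to s1
s1 | abbbb[a]a__   read a → write b, move L, go to s1
s1 | abbb[b]ba__   read b → write b, move R, go to s1
s1 | abbbb[b]a__   read b → write b, move R, go to s1
s1 | abbbbb[a]__   read a → write b, move L, go to s1
s1 | abbbb[b]b__   read b → write b, move R, go to s1
s1 | abbbbb[b]__   read b → write b, move R, go to s1
s1 | abbbbbb[_]_   read _ → write _, move L, go to s3
s3 | abbbbb[b]__   read b → write a, move R, go to s3
s3 | abbbbba[_]_   read _ → write b, move R, go to s2
s2 | abbbbbab[_]
The non-blank tape span at halt is abbbbbab.

abbbbbab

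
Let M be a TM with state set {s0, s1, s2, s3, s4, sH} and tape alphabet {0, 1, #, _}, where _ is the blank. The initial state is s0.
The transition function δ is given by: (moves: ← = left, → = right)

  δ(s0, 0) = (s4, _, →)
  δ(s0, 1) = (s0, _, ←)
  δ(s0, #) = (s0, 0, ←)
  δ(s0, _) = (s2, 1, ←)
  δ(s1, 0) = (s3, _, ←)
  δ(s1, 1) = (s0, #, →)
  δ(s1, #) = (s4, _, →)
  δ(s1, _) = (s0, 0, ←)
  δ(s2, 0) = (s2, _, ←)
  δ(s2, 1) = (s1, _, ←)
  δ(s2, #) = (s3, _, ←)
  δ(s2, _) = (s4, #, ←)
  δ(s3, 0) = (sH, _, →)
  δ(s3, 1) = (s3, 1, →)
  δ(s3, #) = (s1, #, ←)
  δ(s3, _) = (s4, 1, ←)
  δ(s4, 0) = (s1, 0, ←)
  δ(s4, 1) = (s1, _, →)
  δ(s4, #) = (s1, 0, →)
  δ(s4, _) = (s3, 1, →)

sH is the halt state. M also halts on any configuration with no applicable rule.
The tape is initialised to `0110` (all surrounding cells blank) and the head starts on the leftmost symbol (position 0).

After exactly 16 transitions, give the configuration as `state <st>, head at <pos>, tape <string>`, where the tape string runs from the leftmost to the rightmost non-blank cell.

state s0, head at 6, tape #1_#1

s0 | [0]110___   read 0 → write _, move →, go to s4
s4 | _[1]10___   read 1 → write _, move →, go to s1
s1 | __[1]0___   read 1 → write #, move →, go to s0
s0 | __#[0]___   read 0 → write _, move →, go to s4
s4 | __#_[_]__   read _ → write 1, move →, go to s3
s3 | __#_1[_]_   read _ → write 1, move ←, go to s4
s4 | __#_[1]1_   read 1 → write _, move →, go to s1
s1 | __#__[1]_   read 1 → write #, move →, go to s0
s0 | __#__#[_]   read _ → write 1, move ←, go to s2
s2 | __#__[#]1   read # → write _, move ←, go to s3
s3 | __#_[_]_1   read _ → write 1, move ←, go to s4
s4 | __#[_]1_1   read _ → write 1, move →, go to s3
s3 | __#1[1]_1   read 1 → write 1, move →, go to s3
s3 | __#11[_]1   read _ → write 1, move ←, go to s4
s4 | __#1[1]11   read 1 → write _, move →, go to s1
s1 | __#1_[1]1   read 1 → write #, move →, go to s0
s0 | __#1_#[1]
After 16 steps: state s0, head at 6, tape #1_#1.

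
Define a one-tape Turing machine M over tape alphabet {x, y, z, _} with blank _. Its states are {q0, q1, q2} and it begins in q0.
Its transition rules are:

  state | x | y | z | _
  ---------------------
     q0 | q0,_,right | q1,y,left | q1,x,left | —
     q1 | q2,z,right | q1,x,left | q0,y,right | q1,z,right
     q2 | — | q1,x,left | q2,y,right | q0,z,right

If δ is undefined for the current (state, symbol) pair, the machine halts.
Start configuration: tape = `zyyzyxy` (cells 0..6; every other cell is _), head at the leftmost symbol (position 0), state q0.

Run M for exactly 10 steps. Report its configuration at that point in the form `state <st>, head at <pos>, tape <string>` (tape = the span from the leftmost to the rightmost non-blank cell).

state q0, head at 2, tape zyyxzyxy

state=q0 head=0 tape=_[z]yyzyxy   (q0,z)→(q1,x,left)
state=q1 head=-1 tape=[_]xyyzyxy   (q1,_)→(q1,z,right)
state=q1 head=0 tape=z[x]yyzyxy   (q1,x)→(q2,z,right)
state=q2 head=1 tape=zz[y]yzyxy   (q2,y)→(q1,x,left)
state=q1 head=0 tape=z[z]xyzyxy   (q1,z)→(q0,y,right)
state=q0 head=1 tape=zy[x]yzyxy   (q0,x)→(q0,_,right)
state=q0 head=2 tape=zy_[y]zyxy   (q0,y)→(q1,y,left)
state=q1 head=1 tape=zy[_]yzyxy   (q1,_)→(q1,z,right)
state=q1 head=2 tape=zyz[y]zyxy   (q1,y)→(q1,x,left)
state=q1 head=1 tape=zy[z]xzyxy   (q1,z)→(q0,y,right)
state=q0 head=2 tape=zyy[x]zyxy
After 10 steps: state q0, head at 2, tape zyyxzyxy.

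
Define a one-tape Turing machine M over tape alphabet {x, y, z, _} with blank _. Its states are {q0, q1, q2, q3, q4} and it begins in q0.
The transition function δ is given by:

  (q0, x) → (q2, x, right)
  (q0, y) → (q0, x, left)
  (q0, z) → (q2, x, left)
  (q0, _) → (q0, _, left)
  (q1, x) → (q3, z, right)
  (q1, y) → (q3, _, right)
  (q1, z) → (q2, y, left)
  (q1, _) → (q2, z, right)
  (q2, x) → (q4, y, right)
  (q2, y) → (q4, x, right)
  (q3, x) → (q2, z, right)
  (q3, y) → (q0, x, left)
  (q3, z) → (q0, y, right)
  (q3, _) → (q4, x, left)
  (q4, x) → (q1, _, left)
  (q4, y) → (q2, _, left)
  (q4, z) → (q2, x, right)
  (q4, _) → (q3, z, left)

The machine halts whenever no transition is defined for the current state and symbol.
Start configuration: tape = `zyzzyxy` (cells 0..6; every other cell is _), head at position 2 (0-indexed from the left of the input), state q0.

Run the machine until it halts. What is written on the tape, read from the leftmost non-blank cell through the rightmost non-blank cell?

zxyxxzz

q0 | zy[z]zyxy   read z → write x, move left, go to q2
q2 | z[y]xzyxy   read y → write x, move right, go to q4
q4 | zx[x]zyxy   read x → write _, move left, go to q1
q1 | z[x]_zyxy   read x → write z, move right, go to q3
q3 | zz[_]zyxy   read _ → write x, move left, go to q4
q4 | z[z]xzyxy   read z → write x, move right, go to q2
q2 | zx[x]zyxy   read x → write y, move right, go to q4
q4 | zxy[z]yxy   read z → write x, move right, go to q2
q2 | zxyx[y]xy   read y → write x, move right, go to q4
q4 | zxyxx[x]y   read x → write _, move left, go to q1
q1 | zxyx[x]_y   read x → write z, move right, go to q3
q3 | zxyxz[_]y   read _ → write x, move left, go to q4
q4 | zxyx[z]xy   read z → write x, move right, go to q2
q2 | zxyxx[x]y   read x → write y, move right, go to q4
q4 | zxyxxy[y]   read y → write _, move left, go to q2
q2 | zxyxx[y]_   read y → write x, move right, go to q4
q4 | zxyxxx[_]   read _ → write z, move left, go to q3
q3 | zxyxx[x]z   read x → write z, move right, go to q2
q2 | zxyxxz[z]
The non-blank tape span at halt is zxyxxzz.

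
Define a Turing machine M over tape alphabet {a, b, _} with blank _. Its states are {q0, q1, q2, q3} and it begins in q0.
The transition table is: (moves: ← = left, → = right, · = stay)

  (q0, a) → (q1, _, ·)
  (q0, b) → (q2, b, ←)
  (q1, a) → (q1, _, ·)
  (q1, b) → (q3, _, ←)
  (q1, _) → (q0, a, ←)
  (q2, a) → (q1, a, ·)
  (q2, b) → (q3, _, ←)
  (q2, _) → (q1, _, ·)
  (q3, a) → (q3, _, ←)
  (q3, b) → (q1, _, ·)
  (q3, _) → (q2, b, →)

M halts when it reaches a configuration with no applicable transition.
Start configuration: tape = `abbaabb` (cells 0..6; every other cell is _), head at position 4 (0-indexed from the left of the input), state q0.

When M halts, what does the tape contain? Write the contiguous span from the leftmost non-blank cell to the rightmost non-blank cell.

state=q0 head=4 tape=___abba[a]bb   (q0,a)→(q1,_,·)
state=q1 head=4 tape=___abba[_]bb   (q1,_)→(q0,a,←)
state=q0 head=3 tape=___abb[a]abb   (q0,a)→(q1,_,·)
state=q1 head=3 tape=___abb[_]abb   (q1,_)→(q0,a,←)
state=q0 head=2 tape=___ab[b]aabb   (q0,b)→(q2,b,←)
state=q2 head=1 tape=___a[b]baabb   (q2,b)→(q3,_,←)
state=q3 head=0 tape=___[a]_baabb   (q3,a)→(q3,_,←)
state=q3 head=-1 tape=__[_]__baabb   (q3,_)→(q2,b,→)
state=q2 head=0 tape=__b[_]_baabb   (q2,_)→(q1,_,·)
state=q1 head=0 tape=__b[_]_baabb   (q1,_)→(q0,a,←)
state=q0 head=-1 tape=__[b]a_baabb   (q0,b)→(q2,b,←)
state=q2 head=-2 tape=_[_]ba_baabb   (q2,_)→(q1,_,·)
state=q1 head=-2 tape=_[_]ba_baabb   (q1,_)→(q0,a,←)
state=q0 head=-3 tape=[_]aba_baabb
The non-blank tape span at halt is aba_baabb.

aba_baabb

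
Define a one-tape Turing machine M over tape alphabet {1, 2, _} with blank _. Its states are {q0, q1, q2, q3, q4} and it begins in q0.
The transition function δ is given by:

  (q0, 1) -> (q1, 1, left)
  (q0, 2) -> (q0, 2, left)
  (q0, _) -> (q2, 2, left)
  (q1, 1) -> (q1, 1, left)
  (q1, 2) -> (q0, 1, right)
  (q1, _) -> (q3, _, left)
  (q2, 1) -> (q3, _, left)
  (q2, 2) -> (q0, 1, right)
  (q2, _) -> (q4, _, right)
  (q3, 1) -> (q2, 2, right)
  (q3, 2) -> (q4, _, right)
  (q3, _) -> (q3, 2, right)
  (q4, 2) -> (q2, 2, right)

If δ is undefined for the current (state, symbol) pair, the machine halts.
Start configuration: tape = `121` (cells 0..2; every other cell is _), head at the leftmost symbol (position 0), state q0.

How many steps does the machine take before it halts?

23

q0 | ____[1]21   read 1 → write 1, move left, go to q1
q1 | ___[_]121   read _ → write _, move left, go to q3
q3 | __[_]_121   read _ → write 2, move right, go to q3
q3 | __2[_]121   read _ → write 2, move right, go to q3
q3 | __22[1]21   read 1 → write 2, move right, go to q2
q2 | __222[2]1   read 2 → write 1, move right, go to q0
q0 | __2221[1]   read 1 → write 1, move left, go to q1
q1 | __222[1]1   read 1 → write 1, move left, go to q1
q1 | __22[2]11   read 2 → write 1, move right, go to q0
q0 | __221[1]1   read 1 → write 1, move left, go to q1
q1 | __22[1]11   read 1 → write 1, move left, go to q1
q1 | __2[2]111   read 2 → write 1, move right, go to q0
q0 | __21[1]11   read 1 → write 1, move left, go to q1
q1 | __2[1]111   read 1 → write 1, move left, go to q1
q1 | __[2]1111   read 2 → write 1, move right, go to q0
q0 | __1[1]111   read 1 → write 1, move left, go to q1
q1 | __[1]1111   read 1 → write 1, move left, go to q1
q1 | _[_]11111   read _ → write _, move left, go to q3
q3 | [_]_11111   read _ → write 2, move right, go to q3
q3 | 2[_]11111   read _ → write 2, move right, go to q3
q3 | 22[1]1111   read 1 → write 2, move right, go to q2
q2 | 222[1]111   read 1 → write _, move left, go to q3
q3 | 22[2]_111   read 2 → write _, move right, go to q4
q4 | 22_[_]111
M halts after 23 transitions.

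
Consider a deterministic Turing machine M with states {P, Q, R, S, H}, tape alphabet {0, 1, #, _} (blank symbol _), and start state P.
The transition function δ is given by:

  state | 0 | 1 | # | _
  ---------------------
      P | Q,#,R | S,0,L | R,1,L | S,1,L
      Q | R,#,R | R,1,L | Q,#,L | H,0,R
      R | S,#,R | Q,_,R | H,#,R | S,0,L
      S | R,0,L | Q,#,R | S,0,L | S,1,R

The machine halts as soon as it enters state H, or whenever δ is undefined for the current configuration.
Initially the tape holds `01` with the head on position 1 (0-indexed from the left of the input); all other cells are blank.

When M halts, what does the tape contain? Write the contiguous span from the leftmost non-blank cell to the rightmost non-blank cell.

state=P head=1 tape=__0[1]   (P,1)→(S,0,L)
state=S head=0 tape=__[0]0   (S,0)→(R,0,L)
state=R head=-1 tape=_[_]00   (R,_)→(S,0,L)
state=S head=-2 tape=[_]000   (S,_)→(S,1,R)
state=S head=-1 tape=1[0]00   (S,0)→(R,0,L)
state=R head=-2 tape=[1]000   (R,1)→(Q,_,R)
state=Q head=-1 tape=_[0]00   (Q,0)→(R,#,R)
state=R head=0 tape=_#[0]0   (R,0)→(S,#,R)
state=S head=1 tape=_##[0]   (S,0)→(R,0,L)
state=R head=0 tape=_#[#]0   (R,#)→(H,#,R)
state=H head=1 tape=_##[0]
The non-blank tape span at halt is ##0.

##0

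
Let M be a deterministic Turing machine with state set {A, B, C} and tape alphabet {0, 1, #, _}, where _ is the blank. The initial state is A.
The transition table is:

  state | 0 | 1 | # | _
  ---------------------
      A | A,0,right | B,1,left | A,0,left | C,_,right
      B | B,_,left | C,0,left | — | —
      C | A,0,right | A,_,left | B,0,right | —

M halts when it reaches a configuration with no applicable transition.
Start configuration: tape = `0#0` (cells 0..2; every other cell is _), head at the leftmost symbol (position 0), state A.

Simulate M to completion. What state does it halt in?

C

state=A head=0 tape=[0]#0__   (A,0)→(A,0,right)
state=A head=1 tape=0[#]0__   (A,#)→(A,0,left)
state=A head=0 tape=[0]00__   (A,0)→(A,0,right)
state=A head=1 tape=0[0]0__   (A,0)→(A,0,right)
state=A head=2 tape=00[0]__   (A,0)→(A,0,right)
state=A head=3 tape=000[_]_   (A,_)→(C,_,right)
state=C head=4 tape=000_[_]
No transition is defined for (C, _); M halts in state C.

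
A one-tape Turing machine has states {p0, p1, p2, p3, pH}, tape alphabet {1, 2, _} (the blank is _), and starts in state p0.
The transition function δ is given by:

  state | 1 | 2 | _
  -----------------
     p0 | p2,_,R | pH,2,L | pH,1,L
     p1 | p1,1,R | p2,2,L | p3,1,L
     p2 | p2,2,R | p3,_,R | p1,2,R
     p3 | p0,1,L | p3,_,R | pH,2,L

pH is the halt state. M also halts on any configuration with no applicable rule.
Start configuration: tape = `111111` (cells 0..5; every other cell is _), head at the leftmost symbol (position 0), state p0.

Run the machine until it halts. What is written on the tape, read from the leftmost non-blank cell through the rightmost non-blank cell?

2222211

state=p0 head=0 tape=[1]11111__   (p0,1)→(p2,_,R)
state=p2 head=1 tape=_[1]1111__   (p2,1)→(p2,2,R)
state=p2 head=2 tape=_2[1]111__   (p2,1)→(p2,2,R)
state=p2 head=3 tape=_22[1]11__   (p2,1)→(p2,2,R)
state=p2 head=4 tape=_222[1]1__   (p2,1)→(p2,2,R)
state=p2 head=5 tape=_2222[1]__   (p2,1)→(p2,2,R)
state=p2 head=6 tape=_22222[_]_   (p2,_)→(p1,2,R)
state=p1 head=7 tape=_222222[_]   (p1,_)→(p3,1,L)
state=p3 head=6 tape=_22222[2]1   (p3,2)→(p3,_,R)
state=p3 head=7 tape=_22222_[1]   (p3,1)→(p0,1,L)
state=p0 head=6 tape=_22222[_]1   (p0,_)→(pH,1,L)
state=pH head=5 tape=_2222[2]11
The non-blank tape span at halt is 2222211.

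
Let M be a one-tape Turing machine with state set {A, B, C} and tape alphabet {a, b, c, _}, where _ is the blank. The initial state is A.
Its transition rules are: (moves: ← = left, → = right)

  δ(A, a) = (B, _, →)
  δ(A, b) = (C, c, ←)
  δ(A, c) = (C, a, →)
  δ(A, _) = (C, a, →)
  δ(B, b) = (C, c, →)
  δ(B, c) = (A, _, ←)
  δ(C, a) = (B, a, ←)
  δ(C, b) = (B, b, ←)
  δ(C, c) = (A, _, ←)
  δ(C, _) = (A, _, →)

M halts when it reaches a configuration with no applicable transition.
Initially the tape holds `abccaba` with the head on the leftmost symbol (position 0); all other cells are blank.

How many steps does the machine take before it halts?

7

state=A head=0 tape=[a]bccaba   (A,a)→(B,_,→)
state=B head=1 tape=_[b]ccaba   (B,b)→(C,c,→)
state=C head=2 tape=_c[c]caba   (C,c)→(A,_,←)
state=A head=1 tape=_[c]_caba   (A,c)→(C,a,→)
state=C head=2 tape=_a[_]caba   (C,_)→(A,_,→)
state=A head=3 tape=_a_[c]aba   (A,c)→(C,a,→)
state=C head=4 tape=_a_a[a]ba   (C,a)→(B,a,←)
state=B head=3 tape=_a_[a]aba
M halts after 7 transitions.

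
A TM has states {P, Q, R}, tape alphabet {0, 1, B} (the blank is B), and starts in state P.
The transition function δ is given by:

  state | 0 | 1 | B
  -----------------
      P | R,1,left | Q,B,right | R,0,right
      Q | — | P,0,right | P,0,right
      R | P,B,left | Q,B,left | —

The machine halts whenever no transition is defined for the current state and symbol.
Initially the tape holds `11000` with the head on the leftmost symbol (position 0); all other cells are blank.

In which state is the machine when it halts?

state=P head=0 tape=[1]1000   (P,1)→(Q,B,right)
state=Q head=1 tape=B[1]000   (Q,1)→(P,0,right)
state=P head=2 tape=B0[0]00   (P,0)→(R,1,left)
state=R head=1 tape=B[0]100   (R,0)→(P,B,left)
state=P head=0 tape=[B]B100   (P,B)→(R,0,right)
state=R head=1 tape=0[B]100
No transition is defined for (R, B); M halts in state R.

R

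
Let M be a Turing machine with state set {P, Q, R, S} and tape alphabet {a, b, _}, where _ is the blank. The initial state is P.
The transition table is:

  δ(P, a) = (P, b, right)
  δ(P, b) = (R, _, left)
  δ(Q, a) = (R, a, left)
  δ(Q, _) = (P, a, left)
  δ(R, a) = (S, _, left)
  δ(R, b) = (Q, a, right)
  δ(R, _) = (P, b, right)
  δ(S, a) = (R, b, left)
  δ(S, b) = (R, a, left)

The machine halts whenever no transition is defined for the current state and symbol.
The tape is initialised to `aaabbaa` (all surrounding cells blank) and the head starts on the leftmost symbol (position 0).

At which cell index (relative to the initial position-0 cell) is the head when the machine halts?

7

state=P head=0 tape=[a]aabbaa_   (P,a)→(P,b,right)
state=P head=1 tape=b[a]abbaa_   (P,a)→(P,b,right)
state=P head=2 tape=bb[a]bbaa_   (P,a)→(P,b,right)
state=P head=3 tape=bbb[b]baa_   (P,b)→(R,_,left)
state=R head=2 tape=bb[b]_baa_   (R,b)→(Q,a,right)
state=Q head=3 tape=bba[_]baa_   (Q,_)→(P,a,left)
state=P head=2 tape=bb[a]abaa_   (P,a)→(P,b,right)
state=P head=3 tape=bbb[a]baa_   (P,a)→(P,b,right)
state=P head=4 tape=bbbb[b]aa_   (P,b)→(R,_,left)
state=R head=3 tape=bbb[b]_aa_   (R,b)→(Q,a,right)
state=Q head=4 tape=bbba[_]aa_   (Q,_)→(P,a,left)
state=P head=3 tape=bbb[a]aaa_   (P,a)→(P,b,right)
state=P head=4 tape=bbbb[a]aa_   (P,a)→(P,b,right)
state=P head=5 tape=bbbbb[a]a_   (P,a)→(P,b,right)
state=P head=6 tape=bbbbbb[a]_   (P,a)→(P,b,right)
state=P head=7 tape=bbbbbbb[_]
At halt the head is at cell 7.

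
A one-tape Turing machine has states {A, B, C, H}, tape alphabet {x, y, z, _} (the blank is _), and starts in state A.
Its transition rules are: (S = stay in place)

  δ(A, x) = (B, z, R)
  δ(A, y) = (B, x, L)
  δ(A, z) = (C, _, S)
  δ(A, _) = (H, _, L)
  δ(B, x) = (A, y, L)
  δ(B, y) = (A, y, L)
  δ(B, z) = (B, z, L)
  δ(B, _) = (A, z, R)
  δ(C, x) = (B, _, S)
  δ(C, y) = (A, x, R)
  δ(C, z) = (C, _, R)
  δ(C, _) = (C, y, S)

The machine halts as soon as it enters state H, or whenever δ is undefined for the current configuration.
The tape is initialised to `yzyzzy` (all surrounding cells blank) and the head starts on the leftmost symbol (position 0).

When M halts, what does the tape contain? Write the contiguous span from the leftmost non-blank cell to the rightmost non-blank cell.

yxxxxzzy

state=A head=0 tape=____[y]zyzzy   (A,y)→(B,x,L)
state=B head=-1 tape=___[_]xzyzzy   (B,_)→(A,z,R)
state=A head=0 tape=___z[x]zyzzy   (A,x)→(B,z,R)
state=B head=1 tape=___zz[z]yzzy   (B,z)→(B,z,L)
state=B head=0 tape=___z[z]zyzzy   (B,z)→(B,z,L)
state=B head=-1 tape=___[z]zzyzzy   (B,z)→(B,z,L)
state=B head=-2 tape=__[_]zzzyzzy   (B,_)→(A,z,R)
state=A head=-1 tape=__z[z]zzyzzy   (A,z)→(C,_,S)
state=C head=-1 tape=__z[_]zzyzzy   (C,_)→(C,y,S)
state=C head=-1 tape=__z[y]zzyzzy   (C,y)→(A,x,R)
state=A head=0 tape=__zx[z]zyzzy   (A,z)→(C,_,S)
state=C head=0 tape=__zx[_]zyzzy   (C,_)→(C,y,S)
state=C head=0 tape=__zx[y]zyzzy   (C,y)→(A,x,R)
state=A head=1 tape=__zxx[z]yzzy   (A,z)→(C,_,S)
state=C head=1 tape=__zxx[_]yzzy   (C,_)→(C,y,S)
state=C head=1 tape=__zxx[y]yzzy   (C,y)→(A,x,R)
state=A head=2 tape=__zxxx[y]zzy   (A,y)→(B,x,L)
state=B head=1 tape=__zxx[x]xzzy   (B,x)→(A,y,L)
state=A head=0 tape=__zx[x]yxzzy   (A,x)→(B,z,R)
state=B head=1 tape=__zxz[y]xzzy   (B,y)→(A,y,L)
state=A head=0 tape=__zx[z]yxzzy   (A,z)→(C,_,S)
state=C head=0 tape=__zx[_]yxzzy   (C,_)→(C,y,S)
state=C head=0 tape=__zx[y]yxzzy   (C,y)→(A,x,R)
state=A head=1 tape=__zxx[y]xzzy   (A,y)→(B,x,L)
state=B head=0 tape=__zx[x]xxzzy   (B,x)→(A,y,L)
state=A head=-1 tape=__z[x]yxxzzy   (A,x)→(B,z,R)
state=B head=0 tape=__zz[y]xxzzy   (B,y)→(A,y,L)
state=A head=-1 tape=__z[z]yxxzzy   (A,z)→(C,_,S)
state=C head=-1 tape=__z[_]yxxzzy   (C,_)→(C,y,S)
state=C head=-1 tape=__z[y]yxxzzy   (C,y)→(A,x,R)
state=A head=0 tape=__zx[y]xxzzy   (A,y)→(B,x,L)
state=B head=-1 tape=__z[x]xxxzzy   (B,x)→(A,y,L)
state=A head=-2 tape=__[z]yxxxzzy   (A,z)→(C,_,S)
state=C head=-2 tape=__[_]yxxxzzy   (C,_)→(C,y,S)
state=C head=-2 tape=__[y]yxxxzzy   (C,y)→(A,x,R)
state=A head=-1 tape=__x[y]xxxzzy   (A,y)→(B,x,L)
state=B head=-2 tape=__[x]xxxxzzy   (B,x)→(A,y,L)
state=A head=-3 tape=_[_]yxxxxzzy   (A,_)→(H,_,L)
state=H head=-4 tape=[_]_yxxxxzzy
The non-blank tape span at halt is yxxxxzzy.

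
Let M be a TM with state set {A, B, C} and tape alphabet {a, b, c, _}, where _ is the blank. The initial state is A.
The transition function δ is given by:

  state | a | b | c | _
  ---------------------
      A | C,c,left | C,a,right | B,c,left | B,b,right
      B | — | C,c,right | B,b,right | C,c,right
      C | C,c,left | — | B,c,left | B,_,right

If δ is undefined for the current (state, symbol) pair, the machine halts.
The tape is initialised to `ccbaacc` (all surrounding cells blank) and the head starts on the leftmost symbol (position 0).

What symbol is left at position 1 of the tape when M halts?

b

state=A head=0 tape=_[c]cbaacc   (A,c)→(B,c,left)
state=B head=-1 tape=[_]ccbaacc   (B,_)→(C,c,right)
state=C head=0 tape=c[c]cbaacc   (C,c)→(B,c,left)
state=B head=-1 tape=[c]ccbaacc   (B,c)→(B,b,right)
state=B head=0 tape=b[c]cbaacc   (B,c)→(B,b,right)
state=B head=1 tape=bb[c]baacc   (B,c)→(B,b,right)
state=B head=2 tape=bbb[b]aacc   (B,b)→(C,c,right)
state=C head=3 tape=bbbc[a]acc   (C,a)→(C,c,left)
state=C head=2 tape=bbb[c]cacc   (C,c)→(B,c,left)
state=B head=1 tape=bb[b]ccacc   (B,b)→(C,c,right)
state=C head=2 tape=bbc[c]cacc   (C,c)→(B,c,left)
state=B head=1 tape=bb[c]ccacc   (B,c)→(B,b,right)
state=B head=2 tape=bbb[c]cacc   (B,c)→(B,b,right)
state=B head=3 tape=bbbb[c]acc   (B,c)→(B,b,right)
state=B head=4 tape=bbbbb[a]cc
Cell 1 holds b when M halts.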